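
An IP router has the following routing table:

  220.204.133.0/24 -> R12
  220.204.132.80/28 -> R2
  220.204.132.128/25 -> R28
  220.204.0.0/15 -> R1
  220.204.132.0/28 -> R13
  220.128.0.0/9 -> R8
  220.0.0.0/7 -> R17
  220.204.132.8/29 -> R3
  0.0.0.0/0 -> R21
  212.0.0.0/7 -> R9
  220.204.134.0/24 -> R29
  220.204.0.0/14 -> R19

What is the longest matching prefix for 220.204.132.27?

220.204.0.0/15

Entries matching 220.204.132.27:
  0.0.0.0/0 (default, matches everything)
  220.0.0.0/7 (220.0.0.0 - 221.255.255.255)
  220.128.0.0/9 (220.128.0.0 - 220.255.255.255)
  220.204.0.0/14 (220.204.0.0 - 220.207.255.255)
  220.204.0.0/15 (220.204.0.0 - 220.205.255.255)
Most specific is 220.204.0.0/15.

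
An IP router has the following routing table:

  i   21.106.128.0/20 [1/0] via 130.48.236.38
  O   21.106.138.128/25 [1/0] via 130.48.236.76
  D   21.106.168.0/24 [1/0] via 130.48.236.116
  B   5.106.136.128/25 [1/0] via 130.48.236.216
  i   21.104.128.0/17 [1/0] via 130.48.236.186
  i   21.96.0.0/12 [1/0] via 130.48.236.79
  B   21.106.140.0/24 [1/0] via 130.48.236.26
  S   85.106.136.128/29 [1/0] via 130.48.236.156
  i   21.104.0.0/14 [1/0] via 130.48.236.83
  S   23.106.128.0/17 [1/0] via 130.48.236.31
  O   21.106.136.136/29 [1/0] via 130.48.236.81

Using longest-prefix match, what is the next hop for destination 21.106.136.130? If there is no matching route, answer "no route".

Routes whose prefix contains 21.106.136.130:
  21.96.0.0/12 (21.96.0.0 - 21.111.255.255) -> 130.48.236.79
  21.104.0.0/14 (21.104.0.0 - 21.107.255.255) -> 130.48.236.83
  21.106.128.0/20 (21.106.128.0 - 21.106.143.255) -> 130.48.236.38
More-specific entries that do NOT match:
  85.106.136.128/29 (85.106.136.128 - 85.106.136.135) does not contain 21.106.136.130
  21.106.136.136/29 (21.106.136.136 - 21.106.136.143) does not contain 21.106.136.130
  21.106.138.128/25 (21.106.138.128 - 21.106.138.255) does not contain 21.106.136.130
  5.106.136.128/25 (5.106.136.128 - 5.106.136.255) does not contain 21.106.136.130
  21.106.168.0/24 (21.106.168.0 - 21.106.168.255) does not contain 21.106.136.130
  21.106.140.0/24 (21.106.140.0 - 21.106.140.255) does not contain 21.106.136.130
Longest matching prefix is /20 -> next hop 130.48.236.38.

130.48.236.38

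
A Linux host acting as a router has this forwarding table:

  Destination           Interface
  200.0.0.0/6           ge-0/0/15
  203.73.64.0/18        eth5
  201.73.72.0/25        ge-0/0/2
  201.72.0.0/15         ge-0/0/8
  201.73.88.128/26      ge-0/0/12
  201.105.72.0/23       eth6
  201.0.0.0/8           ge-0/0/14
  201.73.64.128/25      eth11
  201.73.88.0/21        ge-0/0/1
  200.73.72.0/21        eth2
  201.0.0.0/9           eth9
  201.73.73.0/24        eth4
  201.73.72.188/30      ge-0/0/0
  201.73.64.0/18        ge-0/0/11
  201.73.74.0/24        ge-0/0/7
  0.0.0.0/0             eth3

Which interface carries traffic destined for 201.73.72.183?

Routes whose prefix contains 201.73.72.183:
  0.0.0.0/0 (default, matches everything) -> eth3
  200.0.0.0/6 (200.0.0.0 - 203.255.255.255) -> ge-0/0/15
  201.0.0.0/8 (201.0.0.0 - 201.255.255.255) -> ge-0/0/14
  201.0.0.0/9 (201.0.0.0 - 201.127.255.255) -> eth9
  201.72.0.0/15 (201.72.0.0 - 201.73.255.255) -> ge-0/0/8
  201.73.64.0/18 (201.73.64.0 - 201.73.127.255) -> ge-0/0/11
More-specific entries that do NOT match:
  201.73.72.188/30 (201.73.72.188 - 201.73.72.191) does not contain 201.73.72.183
  201.73.88.128/26 (201.73.88.128 - 201.73.88.191) does not contain 201.73.72.183
  201.73.72.0/25 (201.73.72.0 - 201.73.72.127) does not contain 201.73.72.183
  201.73.64.128/25 (201.73.64.128 - 201.73.64.255) does not contain 201.73.72.183
  201.73.73.0/24 (201.73.73.0 - 201.73.73.255) does not contain 201.73.72.183
  201.73.74.0/24 (201.73.74.0 - 201.73.74.255) does not contain 201.73.72.183
  201.105.72.0/23 (201.105.72.0 - 201.105.73.255) does not contain 201.73.72.183
  201.73.88.0/21 (201.73.88.0 - 201.73.95.255) does not contain 201.73.72.183
  200.73.72.0/21 (200.73.72.0 - 200.73.79.255) does not contain 201.73.72.183
Longest matching prefix is /18 -> interface ge-0/0/11.

ge-0/0/11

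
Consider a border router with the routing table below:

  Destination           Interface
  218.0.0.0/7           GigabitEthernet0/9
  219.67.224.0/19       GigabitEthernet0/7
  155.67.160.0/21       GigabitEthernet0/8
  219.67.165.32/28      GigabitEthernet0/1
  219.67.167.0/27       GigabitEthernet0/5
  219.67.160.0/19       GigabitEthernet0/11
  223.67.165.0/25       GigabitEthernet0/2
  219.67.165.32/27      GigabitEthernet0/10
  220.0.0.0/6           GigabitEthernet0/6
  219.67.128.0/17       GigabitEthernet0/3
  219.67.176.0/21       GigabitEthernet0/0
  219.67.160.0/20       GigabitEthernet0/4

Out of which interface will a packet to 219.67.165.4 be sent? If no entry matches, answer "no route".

GigabitEthernet0/4

Routes whose prefix contains 219.67.165.4:
  218.0.0.0/7 (218.0.0.0 - 219.255.255.255) -> GigabitEthernet0/9
  219.67.128.0/17 (219.67.128.0 - 219.67.255.255) -> GigabitEthernet0/3
  219.67.160.0/19 (219.67.160.0 - 219.67.191.255) -> GigabitEthernet0/11
  219.67.160.0/20 (219.67.160.0 - 219.67.175.255) -> GigabitEthernet0/4
More-specific entries that do NOT match:
  219.67.165.32/28 (219.67.165.32 - 219.67.165.47) does not contain 219.67.165.4
  219.67.167.0/27 (219.67.167.0 - 219.67.167.31) does not contain 219.67.165.4
  219.67.165.32/27 (219.67.165.32 - 219.67.165.63) does not contain 219.67.165.4
  223.67.165.0/25 (223.67.165.0 - 223.67.165.127) does not contain 219.67.165.4
  155.67.160.0/21 (155.67.160.0 - 155.67.167.255) does not contain 219.67.165.4
  219.67.176.0/21 (219.67.176.0 - 219.67.183.255) does not contain 219.67.165.4
Longest matching prefix is /20 -> interface GigabitEthernet0/4.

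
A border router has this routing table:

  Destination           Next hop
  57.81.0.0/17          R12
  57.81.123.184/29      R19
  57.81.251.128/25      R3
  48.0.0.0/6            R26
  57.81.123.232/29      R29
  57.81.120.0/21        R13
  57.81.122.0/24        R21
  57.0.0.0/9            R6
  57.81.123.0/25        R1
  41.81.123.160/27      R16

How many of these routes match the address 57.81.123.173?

3

Prefixes containing 57.81.123.173:
  57.0.0.0/9 (57.0.0.0 - 57.127.255.255)
  57.81.0.0/17 (57.81.0.0 - 57.81.127.255)
  57.81.120.0/21 (57.81.120.0 - 57.81.127.255)
Total matching entries: 3.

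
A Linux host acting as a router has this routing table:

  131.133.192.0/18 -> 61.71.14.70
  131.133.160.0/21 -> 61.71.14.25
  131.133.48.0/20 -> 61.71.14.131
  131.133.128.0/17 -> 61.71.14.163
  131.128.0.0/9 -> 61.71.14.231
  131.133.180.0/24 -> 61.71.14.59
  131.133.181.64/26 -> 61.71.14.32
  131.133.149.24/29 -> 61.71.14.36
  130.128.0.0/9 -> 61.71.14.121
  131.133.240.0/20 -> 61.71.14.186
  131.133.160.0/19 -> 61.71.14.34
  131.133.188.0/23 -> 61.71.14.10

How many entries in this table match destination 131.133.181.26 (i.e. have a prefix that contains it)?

Prefixes containing 131.133.181.26:
  131.128.0.0/9 (131.128.0.0 - 131.255.255.255)
  131.133.128.0/17 (131.133.128.0 - 131.133.255.255)
  131.133.160.0/19 (131.133.160.0 - 131.133.191.255)
Total matching entries: 3.

3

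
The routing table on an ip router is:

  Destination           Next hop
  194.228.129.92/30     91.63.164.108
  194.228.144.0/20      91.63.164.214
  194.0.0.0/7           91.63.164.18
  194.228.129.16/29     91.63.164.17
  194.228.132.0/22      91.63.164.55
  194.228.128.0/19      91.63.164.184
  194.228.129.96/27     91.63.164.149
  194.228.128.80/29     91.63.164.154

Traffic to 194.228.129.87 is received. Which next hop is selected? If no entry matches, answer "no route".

91.63.164.184

Routes whose prefix contains 194.228.129.87:
  194.0.0.0/7 (194.0.0.0 - 195.255.255.255) -> 91.63.164.18
  194.228.128.0/19 (194.228.128.0 - 194.228.159.255) -> 91.63.164.184
More-specific entries that do NOT match:
  194.228.129.92/30 (194.228.129.92 - 194.228.129.95) does not contain 194.228.129.87
  194.228.129.16/29 (194.228.129.16 - 194.228.129.23) does not contain 194.228.129.87
  194.228.128.80/29 (194.228.128.80 - 194.228.128.87) does not contain 194.228.129.87
  194.228.129.96/27 (194.228.129.96 - 194.228.129.127) does not contain 194.228.129.87
  194.228.132.0/22 (194.228.132.0 - 194.228.135.255) does not contain 194.228.129.87
  194.228.144.0/20 (194.228.144.0 - 194.228.159.255) does not contain 194.228.129.87
Longest matching prefix is /19 -> next hop 91.63.164.184.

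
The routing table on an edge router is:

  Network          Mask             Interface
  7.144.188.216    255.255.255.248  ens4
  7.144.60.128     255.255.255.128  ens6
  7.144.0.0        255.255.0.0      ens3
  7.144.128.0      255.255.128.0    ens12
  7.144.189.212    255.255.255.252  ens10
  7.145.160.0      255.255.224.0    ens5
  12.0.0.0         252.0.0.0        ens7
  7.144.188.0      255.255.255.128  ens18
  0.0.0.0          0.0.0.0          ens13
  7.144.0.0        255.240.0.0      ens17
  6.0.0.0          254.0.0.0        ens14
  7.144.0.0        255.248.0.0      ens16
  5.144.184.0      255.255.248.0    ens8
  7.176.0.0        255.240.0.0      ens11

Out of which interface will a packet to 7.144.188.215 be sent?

Routes whose prefix contains 7.144.188.215:
  0.0.0.0/0 (default, matches everything) -> ens13
  6.0.0.0/7 (6.0.0.0 - 7.255.255.255) -> ens14
  7.144.0.0/12 (7.144.0.0 - 7.159.255.255) -> ens17
  7.144.0.0/13 (7.144.0.0 - 7.151.255.255) -> ens16
  7.144.0.0/16 (7.144.0.0 - 7.144.255.255) -> ens3
  7.144.128.0/17 (7.144.128.0 - 7.144.255.255) -> ens12
More-specific entries that do NOT match:
  7.144.189.212/30 (7.144.189.212 - 7.144.189.215) does not contain 7.144.188.215
  7.144.188.216/29 (7.144.188.216 - 7.144.188.223) does not contain 7.144.188.215
  7.144.60.128/25 (7.144.60.128 - 7.144.60.255) does not contain 7.144.188.215
  7.144.188.0/25 (7.144.188.0 - 7.144.188.127) does not contain 7.144.188.215
  5.144.184.0/21 (5.144.184.0 - 5.144.191.255) does not contain 7.144.188.215
  7.145.160.0/19 (7.145.160.0 - 7.145.191.255) does not contain 7.144.188.215
Longest matching prefix is /17 -> interface ens12.

ens12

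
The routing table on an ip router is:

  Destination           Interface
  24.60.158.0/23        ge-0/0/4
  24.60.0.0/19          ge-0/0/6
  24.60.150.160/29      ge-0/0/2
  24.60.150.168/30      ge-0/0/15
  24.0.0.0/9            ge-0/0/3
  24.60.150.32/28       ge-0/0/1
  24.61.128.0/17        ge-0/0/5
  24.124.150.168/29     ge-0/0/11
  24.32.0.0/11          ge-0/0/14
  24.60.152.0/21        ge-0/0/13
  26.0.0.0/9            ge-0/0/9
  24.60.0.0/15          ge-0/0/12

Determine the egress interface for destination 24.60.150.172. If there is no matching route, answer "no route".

ge-0/0/12

Routes whose prefix contains 24.60.150.172:
  24.0.0.0/9 (24.0.0.0 - 24.127.255.255) -> ge-0/0/3
  24.32.0.0/11 (24.32.0.0 - 24.63.255.255) -> ge-0/0/14
  24.60.0.0/15 (24.60.0.0 - 24.61.255.255) -> ge-0/0/12
More-specific entries that do NOT match:
  24.60.150.168/30 (24.60.150.168 - 24.60.150.171) does not contain 24.60.150.172
  24.60.150.160/29 (24.60.150.160 - 24.60.150.167) does not contain 24.60.150.172
  24.124.150.168/29 (24.124.150.168 - 24.124.150.175) does not contain 24.60.150.172
  24.60.150.32/28 (24.60.150.32 - 24.60.150.47) does not contain 24.60.150.172
  24.60.158.0/23 (24.60.158.0 - 24.60.159.255) does not contain 24.60.150.172
  24.60.152.0/21 (24.60.152.0 - 24.60.159.255) does not contain 24.60.150.172
  24.60.0.0/19 (24.60.0.0 - 24.60.31.255) does not contain 24.60.150.172
  24.61.128.0/17 (24.61.128.0 - 24.61.255.255) does not contain 24.60.150.172
Longest matching prefix is /15 -> interface ge-0/0/12.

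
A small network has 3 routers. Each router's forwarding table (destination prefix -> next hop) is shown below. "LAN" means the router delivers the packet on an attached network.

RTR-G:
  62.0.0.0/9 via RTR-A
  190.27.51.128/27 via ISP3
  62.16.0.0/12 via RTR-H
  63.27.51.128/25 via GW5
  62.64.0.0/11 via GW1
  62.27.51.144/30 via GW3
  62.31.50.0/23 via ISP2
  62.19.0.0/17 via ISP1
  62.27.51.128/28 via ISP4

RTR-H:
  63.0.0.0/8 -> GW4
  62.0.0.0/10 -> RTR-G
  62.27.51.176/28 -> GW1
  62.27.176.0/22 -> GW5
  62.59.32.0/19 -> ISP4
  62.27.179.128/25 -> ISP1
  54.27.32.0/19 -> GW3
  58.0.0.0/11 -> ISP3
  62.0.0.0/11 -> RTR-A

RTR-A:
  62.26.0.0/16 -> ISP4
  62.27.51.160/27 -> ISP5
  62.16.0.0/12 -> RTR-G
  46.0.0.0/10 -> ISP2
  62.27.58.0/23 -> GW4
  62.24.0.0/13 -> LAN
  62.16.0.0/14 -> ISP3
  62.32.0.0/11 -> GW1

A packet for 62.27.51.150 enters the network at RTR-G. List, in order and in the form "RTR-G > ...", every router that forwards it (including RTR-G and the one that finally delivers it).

At RTR-G: longest match for 62.27.51.150 is 62.16.0.0/12 -> RTR-H
At RTR-H: longest match for 62.27.51.150 is 62.0.0.0/11 -> RTR-A
At RTR-A: longest match for 62.27.51.150 is 62.24.0.0/13 -> LAN

RTR-G > RTR-H > RTR-A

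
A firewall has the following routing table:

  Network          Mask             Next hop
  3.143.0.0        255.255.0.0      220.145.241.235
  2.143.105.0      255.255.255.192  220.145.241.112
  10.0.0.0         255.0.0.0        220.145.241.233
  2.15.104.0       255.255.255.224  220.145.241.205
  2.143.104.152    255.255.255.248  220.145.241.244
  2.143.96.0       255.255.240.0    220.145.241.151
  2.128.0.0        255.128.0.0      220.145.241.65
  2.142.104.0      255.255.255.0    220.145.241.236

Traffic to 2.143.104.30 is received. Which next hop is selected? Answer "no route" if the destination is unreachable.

Routes whose prefix contains 2.143.104.30:
  2.128.0.0/9 (2.128.0.0 - 2.255.255.255) -> 220.145.241.65
  2.143.96.0/20 (2.143.96.0 - 2.143.111.255) -> 220.145.241.151
More-specific entries that do NOT match:
  2.143.104.152/29 (2.143.104.152 - 2.143.104.159) does not contain 2.143.104.30
  2.15.104.0/27 (2.15.104.0 - 2.15.104.31) does not contain 2.143.104.30
  2.143.105.0/26 (2.143.105.0 - 2.143.105.63) does not contain 2.143.104.30
  2.142.104.0/24 (2.142.104.0 - 2.142.104.255) does not contain 2.143.104.30
Longest matching prefix is /20 -> next hop 220.145.241.151.

220.145.241.151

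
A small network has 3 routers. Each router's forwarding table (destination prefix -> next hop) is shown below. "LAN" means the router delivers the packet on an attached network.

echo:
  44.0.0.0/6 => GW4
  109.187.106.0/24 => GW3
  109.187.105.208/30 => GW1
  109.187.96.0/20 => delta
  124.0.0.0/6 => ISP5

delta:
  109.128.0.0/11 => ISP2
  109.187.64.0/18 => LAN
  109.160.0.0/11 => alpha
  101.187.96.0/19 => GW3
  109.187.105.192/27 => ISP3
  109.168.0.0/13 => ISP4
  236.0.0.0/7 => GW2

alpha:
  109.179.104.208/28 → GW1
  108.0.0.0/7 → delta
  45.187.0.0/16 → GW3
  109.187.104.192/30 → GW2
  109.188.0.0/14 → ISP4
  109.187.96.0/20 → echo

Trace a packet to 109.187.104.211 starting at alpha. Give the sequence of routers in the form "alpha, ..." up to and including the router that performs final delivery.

alpha, echo, delta

At alpha: longest match for 109.187.104.211 is 109.187.96.0/20 -> echo
At echo: longest match for 109.187.104.211 is 109.187.96.0/20 -> delta
At delta: longest match for 109.187.104.211 is 109.187.64.0/18 -> LAN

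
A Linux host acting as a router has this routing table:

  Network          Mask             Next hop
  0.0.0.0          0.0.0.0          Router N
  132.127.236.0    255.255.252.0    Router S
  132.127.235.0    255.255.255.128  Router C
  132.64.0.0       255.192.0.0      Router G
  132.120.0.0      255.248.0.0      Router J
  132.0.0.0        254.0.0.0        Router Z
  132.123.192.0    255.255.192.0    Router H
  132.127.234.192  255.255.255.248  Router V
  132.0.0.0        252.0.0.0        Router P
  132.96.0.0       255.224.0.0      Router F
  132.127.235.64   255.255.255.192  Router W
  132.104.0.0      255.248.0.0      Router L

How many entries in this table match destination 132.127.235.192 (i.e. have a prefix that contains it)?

6

Prefixes containing 132.127.235.192:
  0.0.0.0/0 (default, matches everything)
  132.0.0.0/6 (132.0.0.0 - 135.255.255.255)
  132.0.0.0/7 (132.0.0.0 - 133.255.255.255)
  132.64.0.0/10 (132.64.0.0 - 132.127.255.255)
  132.96.0.0/11 (132.96.0.0 - 132.127.255.255)
  132.120.0.0/13 (132.120.0.0 - 132.127.255.255)
Total matching entries: 6.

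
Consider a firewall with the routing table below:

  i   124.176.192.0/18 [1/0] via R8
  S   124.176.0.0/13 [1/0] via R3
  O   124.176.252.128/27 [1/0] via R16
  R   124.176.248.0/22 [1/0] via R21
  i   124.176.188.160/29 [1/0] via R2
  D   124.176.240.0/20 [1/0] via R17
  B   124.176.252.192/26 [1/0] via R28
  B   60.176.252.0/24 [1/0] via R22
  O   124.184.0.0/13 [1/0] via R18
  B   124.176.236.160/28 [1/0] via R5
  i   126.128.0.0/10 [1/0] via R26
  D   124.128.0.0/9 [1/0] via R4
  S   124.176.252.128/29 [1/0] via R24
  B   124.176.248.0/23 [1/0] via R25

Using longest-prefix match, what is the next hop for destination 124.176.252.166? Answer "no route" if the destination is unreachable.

Routes whose prefix contains 124.176.252.166:
  124.128.0.0/9 (124.128.0.0 - 124.255.255.255) -> R4
  124.176.0.0/13 (124.176.0.0 - 124.183.255.255) -> R3
  124.176.192.0/18 (124.176.192.0 - 124.176.255.255) -> R8
  124.176.240.0/20 (124.176.240.0 - 124.176.255.255) -> R17
More-specific entries that do NOT match:
  124.176.188.160/29 (124.176.188.160 - 124.176.188.167) does not contain 124.176.252.166
  124.176.252.128/29 (124.176.252.128 - 124.176.252.135) does not contain 124.176.252.166
  124.176.236.160/28 (124.176.236.160 - 124.176.236.175) does not contain 124.176.252.166
  124.176.252.128/27 (124.176.252.128 - 124.176.252.159) does not contain 124.176.252.166
  124.176.252.192/26 (124.176.252.192 - 124.176.252.255) does not contain 124.176.252.166
  60.176.252.0/24 (60.176.252.0 - 60.176.252.255) does not contain 124.176.252.166
  124.176.248.0/23 (124.176.248.0 - 124.176.249.255) does not contain 124.176.252.166
  124.176.248.0/22 (124.176.248.0 - 124.176.251.255) does not contain 124.176.252.166
Longest matching prefix is /20 -> next hop R17.

R17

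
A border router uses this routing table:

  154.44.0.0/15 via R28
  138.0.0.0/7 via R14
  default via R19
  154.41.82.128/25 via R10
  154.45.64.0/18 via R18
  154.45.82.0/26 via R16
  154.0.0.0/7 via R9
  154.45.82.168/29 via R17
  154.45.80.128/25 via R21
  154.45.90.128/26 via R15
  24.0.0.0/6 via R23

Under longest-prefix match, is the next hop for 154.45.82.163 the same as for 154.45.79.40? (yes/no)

yes

154.45.82.163: longest match 154.45.64.0/18 -> R18
154.45.79.40: longest match 154.45.64.0/18 -> R18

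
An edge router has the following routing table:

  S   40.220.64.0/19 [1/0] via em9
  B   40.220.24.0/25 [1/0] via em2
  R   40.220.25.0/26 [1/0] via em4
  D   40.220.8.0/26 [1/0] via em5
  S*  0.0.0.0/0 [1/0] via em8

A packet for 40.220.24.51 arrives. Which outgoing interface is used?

em2

Routes whose prefix contains 40.220.24.51:
  0.0.0.0/0 (default, matches everything) -> em8
  40.220.24.0/25 (40.220.24.0 - 40.220.24.127) -> em2
More-specific entries that do NOT match:
  40.220.25.0/26 (40.220.25.0 - 40.220.25.63) does not contain 40.220.24.51
  40.220.8.0/26 (40.220.8.0 - 40.220.8.63) does not contain 40.220.24.51
Longest matching prefix is /25 -> interface em2.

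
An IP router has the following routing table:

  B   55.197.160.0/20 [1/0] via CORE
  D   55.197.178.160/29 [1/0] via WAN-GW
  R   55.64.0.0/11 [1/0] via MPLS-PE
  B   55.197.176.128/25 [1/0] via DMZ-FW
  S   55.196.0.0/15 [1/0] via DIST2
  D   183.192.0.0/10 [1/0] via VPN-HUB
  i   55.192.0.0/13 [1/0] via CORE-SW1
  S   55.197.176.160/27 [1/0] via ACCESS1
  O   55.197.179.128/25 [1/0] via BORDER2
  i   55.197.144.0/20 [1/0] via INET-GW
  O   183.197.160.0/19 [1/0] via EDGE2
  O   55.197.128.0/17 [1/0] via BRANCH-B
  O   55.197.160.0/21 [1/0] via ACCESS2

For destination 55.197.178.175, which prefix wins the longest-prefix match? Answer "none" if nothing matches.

55.197.128.0/17

Entries matching 55.197.178.175:
  55.192.0.0/13 (55.192.0.0 - 55.199.255.255)
  55.196.0.0/15 (55.196.0.0 - 55.197.255.255)
  55.197.128.0/17 (55.197.128.0 - 55.197.255.255)
Most specific is 55.197.128.0/17.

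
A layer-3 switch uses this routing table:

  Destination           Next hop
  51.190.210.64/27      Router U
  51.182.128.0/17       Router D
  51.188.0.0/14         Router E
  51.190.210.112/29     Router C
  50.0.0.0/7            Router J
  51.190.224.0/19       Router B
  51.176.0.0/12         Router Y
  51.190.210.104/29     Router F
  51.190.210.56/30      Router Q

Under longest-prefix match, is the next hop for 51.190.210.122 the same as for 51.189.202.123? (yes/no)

yes

51.190.210.122: longest match 51.188.0.0/14 -> Router E
51.189.202.123: longest match 51.188.0.0/14 -> Router E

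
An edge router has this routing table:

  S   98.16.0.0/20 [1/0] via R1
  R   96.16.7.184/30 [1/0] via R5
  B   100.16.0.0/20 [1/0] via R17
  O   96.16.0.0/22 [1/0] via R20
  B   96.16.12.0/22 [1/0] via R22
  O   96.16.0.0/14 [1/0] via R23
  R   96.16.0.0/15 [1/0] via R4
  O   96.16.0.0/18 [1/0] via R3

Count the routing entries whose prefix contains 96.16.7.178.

3

Prefixes containing 96.16.7.178:
  96.16.0.0/14 (96.16.0.0 - 96.19.255.255)
  96.16.0.0/15 (96.16.0.0 - 96.17.255.255)
  96.16.0.0/18 (96.16.0.0 - 96.16.63.255)
Total matching entries: 3.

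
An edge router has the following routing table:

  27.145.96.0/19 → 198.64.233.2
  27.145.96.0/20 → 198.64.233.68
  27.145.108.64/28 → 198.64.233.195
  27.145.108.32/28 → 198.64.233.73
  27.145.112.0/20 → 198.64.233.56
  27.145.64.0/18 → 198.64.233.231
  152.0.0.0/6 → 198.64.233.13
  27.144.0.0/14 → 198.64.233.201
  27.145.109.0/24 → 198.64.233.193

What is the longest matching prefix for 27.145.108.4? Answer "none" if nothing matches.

27.145.96.0/20

Entries matching 27.145.108.4:
  27.144.0.0/14 (27.144.0.0 - 27.147.255.255)
  27.145.64.0/18 (27.145.64.0 - 27.145.127.255)
  27.145.96.0/19 (27.145.96.0 - 27.145.127.255)
  27.145.96.0/20 (27.145.96.0 - 27.145.111.255)
Most specific is 27.145.96.0/20.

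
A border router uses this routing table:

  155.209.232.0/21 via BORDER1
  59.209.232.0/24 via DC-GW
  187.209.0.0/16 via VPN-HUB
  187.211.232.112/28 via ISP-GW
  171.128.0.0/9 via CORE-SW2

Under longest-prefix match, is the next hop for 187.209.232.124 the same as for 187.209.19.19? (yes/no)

yes

187.209.232.124: longest match 187.209.0.0/16 -> VPN-HUB
187.209.19.19: longest match 187.209.0.0/16 -> VPN-HUB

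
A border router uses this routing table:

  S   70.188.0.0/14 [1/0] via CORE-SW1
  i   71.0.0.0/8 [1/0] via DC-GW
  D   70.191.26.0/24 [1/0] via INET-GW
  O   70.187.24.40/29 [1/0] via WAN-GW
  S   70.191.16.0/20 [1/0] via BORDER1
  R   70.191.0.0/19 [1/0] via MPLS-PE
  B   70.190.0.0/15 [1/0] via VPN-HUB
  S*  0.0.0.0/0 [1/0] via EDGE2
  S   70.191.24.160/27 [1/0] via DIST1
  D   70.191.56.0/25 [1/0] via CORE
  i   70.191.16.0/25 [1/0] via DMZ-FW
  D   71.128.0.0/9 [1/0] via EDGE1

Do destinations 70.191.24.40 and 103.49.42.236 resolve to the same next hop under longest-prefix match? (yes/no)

70.191.24.40: longest match 70.191.16.0/20 -> BORDER1
103.49.42.236: longest match 0.0.0.0/0 -> EDGE2

no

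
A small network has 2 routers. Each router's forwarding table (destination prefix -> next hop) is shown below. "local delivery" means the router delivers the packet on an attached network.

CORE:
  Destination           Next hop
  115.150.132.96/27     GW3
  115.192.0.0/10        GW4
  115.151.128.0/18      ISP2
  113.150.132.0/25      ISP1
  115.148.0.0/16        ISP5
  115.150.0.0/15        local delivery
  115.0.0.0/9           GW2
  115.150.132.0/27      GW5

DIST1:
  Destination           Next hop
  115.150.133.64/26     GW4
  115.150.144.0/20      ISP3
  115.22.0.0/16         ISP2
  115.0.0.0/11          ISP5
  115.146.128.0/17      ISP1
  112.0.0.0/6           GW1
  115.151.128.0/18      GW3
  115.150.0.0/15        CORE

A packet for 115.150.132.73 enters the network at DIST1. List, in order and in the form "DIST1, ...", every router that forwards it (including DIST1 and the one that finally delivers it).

At DIST1: longest match for 115.150.132.73 is 115.150.0.0/15 -> CORE
At CORE: longest match for 115.150.132.73 is 115.150.0.0/15 -> local delivery

DIST1, CORE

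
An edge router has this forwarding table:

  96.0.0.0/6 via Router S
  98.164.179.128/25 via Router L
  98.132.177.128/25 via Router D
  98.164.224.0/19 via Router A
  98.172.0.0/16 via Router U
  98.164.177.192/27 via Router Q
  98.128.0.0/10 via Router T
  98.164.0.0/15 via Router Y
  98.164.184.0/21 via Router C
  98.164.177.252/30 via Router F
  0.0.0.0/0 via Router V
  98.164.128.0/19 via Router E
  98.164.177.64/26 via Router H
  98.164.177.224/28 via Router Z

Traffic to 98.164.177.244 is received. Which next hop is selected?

Routes whose prefix contains 98.164.177.244:
  0.0.0.0/0 (default, matches everything) -> Router V
  96.0.0.0/6 (96.0.0.0 - 99.255.255.255) -> Router S
  98.128.0.0/10 (98.128.0.0 - 98.191.255.255) -> Router T
  98.164.0.0/15 (98.164.0.0 - 98.165.255.255) -> Router Y
More-specific entries that do NOT match:
  98.164.177.252/30 (98.164.177.252 - 98.164.177.255) does not contain 98.164.177.244
  98.164.177.224/28 (98.164.177.224 - 98.164.177.239) does not contain 98.164.177.244
  98.164.177.192/27 (98.164.177.192 - 98.164.177.223) does not contain 98.164.177.244
  98.164.177.64/26 (98.164.177.64 - 98.164.177.127) does not contain 98.164.177.244
  98.164.179.128/25 (98.164.179.128 - 98.164.179.255) does not contain 98.164.177.244
  98.132.177.128/25 (98.132.177.128 - 98.132.177.255) does not contain 98.164.177.244
  98.164.184.0/21 (98.164.184.0 - 98.164.191.255) does not contain 98.164.177.244
  98.164.224.0/19 (98.164.224.0 - 98.164.255.255) does not contain 98.164.177.244
  98.164.128.0/19 (98.164.128.0 - 98.164.159.255) does not contain 98.164.177.244
  98.172.0.0/16 (98.172.0.0 - 98.172.255.255) does not contain 98.164.177.244
Longest matching prefix is /15 -> next hop Router Y.

Router Y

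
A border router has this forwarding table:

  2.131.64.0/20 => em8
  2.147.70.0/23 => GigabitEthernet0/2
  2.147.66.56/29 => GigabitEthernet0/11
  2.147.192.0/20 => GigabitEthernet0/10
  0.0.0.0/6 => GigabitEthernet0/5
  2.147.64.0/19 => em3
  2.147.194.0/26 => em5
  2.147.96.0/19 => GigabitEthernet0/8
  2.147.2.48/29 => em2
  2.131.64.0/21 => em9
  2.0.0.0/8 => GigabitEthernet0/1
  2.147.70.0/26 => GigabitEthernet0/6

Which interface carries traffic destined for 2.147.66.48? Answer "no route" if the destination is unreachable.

Routes whose prefix contains 2.147.66.48:
  0.0.0.0/6 (0.0.0.0 - 3.255.255.255) -> GigabitEthernet0/5
  2.0.0.0/8 (2.0.0.0 - 2.255.255.255) -> GigabitEthernet0/1
  2.147.64.0/19 (2.147.64.0 - 2.147.95.255) -> em3
More-specific entries that do NOT match:
  2.147.66.56/29 (2.147.66.56 - 2.147.66.63) does not contain 2.147.66.48
  2.147.2.48/29 (2.147.2.48 - 2.147.2.55) does not contain 2.147.66.48
  2.147.194.0/26 (2.147.194.0 - 2.147.194.63) does not contain 2.147.66.48
  2.147.70.0/26 (2.147.70.0 - 2.147.70.63) does not contain 2.147.66.48
  2.147.70.0/23 (2.147.70.0 - 2.147.71.255) does not contain 2.147.66.48
  2.131.64.0/21 (2.131.64.0 - 2.131.71.255) does not contain 2.147.66.48
  2.131.64.0/20 (2.131.64.0 - 2.131.79.255) does not contain 2.147.66.48
  2.147.192.0/20 (2.147.192.0 - 2.147.207.255) does not contain 2.147.66.48
Longest matching prefix is /19 -> interface em3.

em3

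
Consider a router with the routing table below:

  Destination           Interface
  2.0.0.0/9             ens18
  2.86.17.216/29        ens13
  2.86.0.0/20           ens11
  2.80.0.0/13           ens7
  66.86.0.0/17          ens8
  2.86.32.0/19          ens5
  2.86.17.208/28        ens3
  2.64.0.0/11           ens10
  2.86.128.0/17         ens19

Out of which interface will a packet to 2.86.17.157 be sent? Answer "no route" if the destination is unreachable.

Routes whose prefix contains 2.86.17.157:
  2.0.0.0/9 (2.0.0.0 - 2.127.255.255) -> ens18
  2.64.0.0/11 (2.64.0.0 - 2.95.255.255) -> ens10
  2.80.0.0/13 (2.80.0.0 - 2.87.255.255) -> ens7
More-specific entries that do NOT match:
  2.86.17.216/29 (2.86.17.216 - 2.86.17.223) does not contain 2.86.17.157
  2.86.17.208/28 (2.86.17.208 - 2.86.17.223) does not contain 2.86.17.157
  2.86.0.0/20 (2.86.0.0 - 2.86.15.255) does not contain 2.86.17.157
  2.86.32.0/19 (2.86.32.0 - 2.86.63.255) does not contain 2.86.17.157
  66.86.0.0/17 (66.86.0.0 - 66.86.127.255) does not contain 2.86.17.157
  2.86.128.0/17 (2.86.128.0 - 2.86.255.255) does not contain 2.86.17.157
Longest matching prefix is /13 -> interface ens7.

ens7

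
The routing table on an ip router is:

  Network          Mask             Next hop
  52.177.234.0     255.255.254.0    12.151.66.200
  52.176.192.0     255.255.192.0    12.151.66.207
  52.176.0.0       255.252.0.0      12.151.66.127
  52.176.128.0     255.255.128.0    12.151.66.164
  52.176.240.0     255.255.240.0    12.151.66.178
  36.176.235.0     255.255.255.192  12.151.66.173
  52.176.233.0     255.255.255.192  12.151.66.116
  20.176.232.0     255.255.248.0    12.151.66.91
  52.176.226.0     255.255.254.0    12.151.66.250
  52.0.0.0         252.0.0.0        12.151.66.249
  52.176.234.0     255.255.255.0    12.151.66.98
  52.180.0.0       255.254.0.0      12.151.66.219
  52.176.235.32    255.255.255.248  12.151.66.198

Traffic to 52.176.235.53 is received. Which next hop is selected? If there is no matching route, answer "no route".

12.151.66.207

Routes whose prefix contains 52.176.235.53:
  52.0.0.0/6 (52.0.0.0 - 55.255.255.255) -> 12.151.66.249
  52.176.0.0/14 (52.176.0.0 - 52.179.255.255) -> 12.151.66.127
  52.176.128.0/17 (52.176.128.0 - 52.176.255.255) -> 12.151.66.164
  52.176.192.0/18 (52.176.192.0 - 52.176.255.255) -> 12.151.66.207
More-specific entries that do NOT match:
  52.176.235.32/29 (52.176.235.32 - 52.176.235.39) does not contain 52.176.235.53
  36.176.235.0/26 (36.176.235.0 - 36.176.235.63) does not contain 52.176.235.53
  52.176.233.0/26 (52.176.233.0 - 52.176.233.63) does not contain 52.176.235.53
  52.176.234.0/24 (52.176.234.0 - 52.176.234.255) does not contain 52.176.235.53
  52.177.234.0/23 (52.177.234.0 - 52.177.235.255) does not contain 52.176.235.53
  52.176.226.0/23 (52.176.226.0 - 52.176.227.255) does not contain 52.176.235.53
  20.176.232.0/21 (20.176.232.0 - 20.176.239.255) does not contain 52.176.235.53
  52.176.240.0/20 (52.176.240.0 - 52.176.255.255) does not contain 52.176.235.53
Longest matching prefix is /18 -> next hop 12.151.66.207.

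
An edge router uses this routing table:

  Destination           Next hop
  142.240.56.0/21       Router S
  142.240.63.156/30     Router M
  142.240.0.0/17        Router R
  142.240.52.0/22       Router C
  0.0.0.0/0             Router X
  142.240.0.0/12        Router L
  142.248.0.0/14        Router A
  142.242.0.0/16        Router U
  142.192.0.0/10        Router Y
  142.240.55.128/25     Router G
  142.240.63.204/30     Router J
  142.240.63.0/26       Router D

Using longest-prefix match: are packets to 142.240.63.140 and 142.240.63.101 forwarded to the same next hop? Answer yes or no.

142.240.63.140: longest match 142.240.56.0/21 -> Router S
142.240.63.101: longest match 142.240.56.0/21 -> Router S

yes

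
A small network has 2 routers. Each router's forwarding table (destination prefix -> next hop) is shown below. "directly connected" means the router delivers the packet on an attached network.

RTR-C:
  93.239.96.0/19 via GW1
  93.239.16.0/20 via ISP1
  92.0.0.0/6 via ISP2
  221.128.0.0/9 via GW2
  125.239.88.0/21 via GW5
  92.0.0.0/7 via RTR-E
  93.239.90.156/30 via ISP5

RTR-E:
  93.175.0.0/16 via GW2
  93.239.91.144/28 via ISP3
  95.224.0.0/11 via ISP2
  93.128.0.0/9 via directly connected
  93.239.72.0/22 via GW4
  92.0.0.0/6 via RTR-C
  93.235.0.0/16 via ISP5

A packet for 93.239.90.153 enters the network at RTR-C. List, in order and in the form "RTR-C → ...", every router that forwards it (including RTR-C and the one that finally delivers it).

RTR-C → RTR-E

At RTR-C: longest match for 93.239.90.153 is 92.0.0.0/7 -> RTR-E
At RTR-E: longest match for 93.239.90.153 is 93.128.0.0/9 -> directly connected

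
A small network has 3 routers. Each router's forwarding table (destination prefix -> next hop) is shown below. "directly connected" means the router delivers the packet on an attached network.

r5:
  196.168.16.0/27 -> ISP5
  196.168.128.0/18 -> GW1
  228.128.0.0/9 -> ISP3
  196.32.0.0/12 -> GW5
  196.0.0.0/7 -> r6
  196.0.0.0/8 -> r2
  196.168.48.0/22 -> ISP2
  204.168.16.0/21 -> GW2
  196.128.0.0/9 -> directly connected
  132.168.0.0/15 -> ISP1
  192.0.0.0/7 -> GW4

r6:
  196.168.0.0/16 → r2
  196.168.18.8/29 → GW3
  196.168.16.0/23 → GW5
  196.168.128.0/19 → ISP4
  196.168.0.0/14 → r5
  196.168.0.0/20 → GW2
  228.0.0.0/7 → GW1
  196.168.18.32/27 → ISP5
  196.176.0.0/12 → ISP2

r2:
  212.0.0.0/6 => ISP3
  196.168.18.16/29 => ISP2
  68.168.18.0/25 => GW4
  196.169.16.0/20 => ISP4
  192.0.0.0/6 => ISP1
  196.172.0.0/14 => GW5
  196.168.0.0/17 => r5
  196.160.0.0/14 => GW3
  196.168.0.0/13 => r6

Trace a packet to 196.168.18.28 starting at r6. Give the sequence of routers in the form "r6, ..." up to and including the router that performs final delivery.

r6, r2, r5

At r6: longest match for 196.168.18.28 is 196.168.0.0/16 -> r2
At r2: longest match for 196.168.18.28 is 196.168.0.0/17 -> r5
At r5: longest match for 196.168.18.28 is 196.128.0.0/9 -> directly connected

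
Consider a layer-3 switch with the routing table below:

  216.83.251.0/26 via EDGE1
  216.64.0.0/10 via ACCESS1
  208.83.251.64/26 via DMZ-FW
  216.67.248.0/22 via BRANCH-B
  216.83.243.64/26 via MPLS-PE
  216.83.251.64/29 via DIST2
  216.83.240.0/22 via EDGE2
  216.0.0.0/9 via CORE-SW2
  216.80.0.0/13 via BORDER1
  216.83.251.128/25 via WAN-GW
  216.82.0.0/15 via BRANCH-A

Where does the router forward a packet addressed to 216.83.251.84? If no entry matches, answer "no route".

BRANCH-A

Routes whose prefix contains 216.83.251.84:
  216.0.0.0/9 (216.0.0.0 - 216.127.255.255) -> CORE-SW2
  216.64.0.0/10 (216.64.0.0 - 216.127.255.255) -> ACCESS1
  216.80.0.0/13 (216.80.0.0 - 216.87.255.255) -> BORDER1
  216.82.0.0/15 (216.82.0.0 - 216.83.255.255) -> BRANCH-A
More-specific entries that do NOT match:
  216.83.251.64/29 (216.83.251.64 - 216.83.251.71) does not contain 216.83.251.84
  216.83.251.0/26 (216.83.251.0 - 216.83.251.63) does not contain 216.83.251.84
  208.83.251.64/26 (208.83.251.64 - 208.83.251.127) does not contain 216.83.251.84
  216.83.243.64/26 (216.83.243.64 - 216.83.243.127) does not contain 216.83.251.84
  216.83.251.128/25 (216.83.251.128 - 216.83.251.255) does not contain 216.83.251.84
  216.67.248.0/22 (216.67.248.0 - 216.67.251.255) does not contain 216.83.251.84
  216.83.240.0/22 (216.83.240.0 - 216.83.243.255) does not contain 216.83.251.84
Longest matching prefix is /15 -> next hop BRANCH-A.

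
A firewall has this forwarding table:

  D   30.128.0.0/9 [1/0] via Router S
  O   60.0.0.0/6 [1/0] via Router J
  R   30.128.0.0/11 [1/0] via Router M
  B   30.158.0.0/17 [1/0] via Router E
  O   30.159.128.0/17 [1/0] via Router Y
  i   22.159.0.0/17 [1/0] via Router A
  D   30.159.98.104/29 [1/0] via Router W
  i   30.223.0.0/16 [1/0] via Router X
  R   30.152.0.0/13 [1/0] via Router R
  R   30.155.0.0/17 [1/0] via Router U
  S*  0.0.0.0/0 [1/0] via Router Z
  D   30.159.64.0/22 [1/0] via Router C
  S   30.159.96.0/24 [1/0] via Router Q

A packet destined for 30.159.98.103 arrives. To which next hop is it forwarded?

Router R

Routes whose prefix contains 30.159.98.103:
  0.0.0.0/0 (default, matches everything) -> Router Z
  30.128.0.0/9 (30.128.0.0 - 30.255.255.255) -> Router S
  30.128.0.0/11 (30.128.0.0 - 30.159.255.255) -> Router M
  30.152.0.0/13 (30.152.0.0 - 30.159.255.255) -> Router R
More-specific entries that do NOT match:
  30.159.98.104/29 (30.159.98.104 - 30.159.98.111) does not contain 30.159.98.103
  30.159.96.0/24 (30.159.96.0 - 30.159.96.255) does not contain 30.159.98.103
  30.159.64.0/22 (30.159.64.0 - 30.159.67.255) does not contain 30.159.98.103
  30.158.0.0/17 (30.158.0.0 - 30.158.127.255) does not contain 30.159.98.103
  30.159.128.0/17 (30.159.128.0 - 30.159.255.255) does not contain 30.159.98.103
  22.159.0.0/17 (22.159.0.0 - 22.159.127.255) does not contain 30.159.98.103
  30.155.0.0/17 (30.155.0.0 - 30.155.127.255) does not contain 30.159.98.103
  30.223.0.0/16 (30.223.0.0 - 30.223.255.255) does not contain 30.159.98.103
Longest matching prefix is /13 -> next hop Router R.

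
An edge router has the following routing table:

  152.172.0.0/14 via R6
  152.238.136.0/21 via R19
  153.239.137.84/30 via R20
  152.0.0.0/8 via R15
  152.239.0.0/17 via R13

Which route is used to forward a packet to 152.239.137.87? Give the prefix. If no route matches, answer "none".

Entries matching 152.239.137.87:
  152.0.0.0/8 (152.0.0.0 - 152.255.255.255)
Most specific is 152.0.0.0/8.

152.0.0.0/8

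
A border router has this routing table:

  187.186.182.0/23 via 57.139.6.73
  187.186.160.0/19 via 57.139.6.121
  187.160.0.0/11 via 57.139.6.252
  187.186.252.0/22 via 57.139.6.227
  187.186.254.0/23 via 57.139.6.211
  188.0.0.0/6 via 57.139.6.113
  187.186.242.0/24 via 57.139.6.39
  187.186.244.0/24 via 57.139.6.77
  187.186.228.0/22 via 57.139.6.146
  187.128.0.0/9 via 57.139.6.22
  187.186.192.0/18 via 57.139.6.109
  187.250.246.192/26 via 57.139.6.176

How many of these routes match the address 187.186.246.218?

Prefixes containing 187.186.246.218:
  187.128.0.0/9 (187.128.0.0 - 187.255.255.255)
  187.160.0.0/11 (187.160.0.0 - 187.191.255.255)
  187.186.192.0/18 (187.186.192.0 - 187.186.255.255)
Total matching entries: 3.

3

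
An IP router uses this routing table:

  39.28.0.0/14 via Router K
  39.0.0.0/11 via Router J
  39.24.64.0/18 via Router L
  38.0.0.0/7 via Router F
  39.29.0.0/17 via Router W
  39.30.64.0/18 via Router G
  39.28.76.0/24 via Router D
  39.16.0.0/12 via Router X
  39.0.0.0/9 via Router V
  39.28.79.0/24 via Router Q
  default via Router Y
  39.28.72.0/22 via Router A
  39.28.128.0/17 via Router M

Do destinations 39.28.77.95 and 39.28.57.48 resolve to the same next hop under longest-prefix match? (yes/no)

yes

39.28.77.95: longest match 39.28.0.0/14 -> Router K
39.28.57.48: longest match 39.28.0.0/14 -> Router K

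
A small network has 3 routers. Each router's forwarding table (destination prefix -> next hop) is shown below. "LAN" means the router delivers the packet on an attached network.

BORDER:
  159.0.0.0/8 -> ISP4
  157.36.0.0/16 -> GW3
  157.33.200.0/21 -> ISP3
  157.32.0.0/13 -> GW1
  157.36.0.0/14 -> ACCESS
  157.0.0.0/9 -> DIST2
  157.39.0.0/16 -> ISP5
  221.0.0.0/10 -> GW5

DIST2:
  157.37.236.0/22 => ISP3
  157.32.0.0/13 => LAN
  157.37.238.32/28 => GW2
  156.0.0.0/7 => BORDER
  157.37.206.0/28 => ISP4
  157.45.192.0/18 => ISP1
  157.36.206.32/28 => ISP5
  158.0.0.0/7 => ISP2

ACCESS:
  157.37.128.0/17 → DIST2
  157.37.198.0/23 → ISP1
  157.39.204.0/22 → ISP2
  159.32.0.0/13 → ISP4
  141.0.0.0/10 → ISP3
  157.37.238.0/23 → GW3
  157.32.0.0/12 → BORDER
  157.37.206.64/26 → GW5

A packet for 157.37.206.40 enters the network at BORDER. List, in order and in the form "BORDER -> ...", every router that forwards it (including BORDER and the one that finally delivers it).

BORDER -> ACCESS -> DIST2

At BORDER: longest match for 157.37.206.40 is 157.36.0.0/14 -> ACCESS
At ACCESS: longest match for 157.37.206.40 is 157.37.128.0/17 -> DIST2
At DIST2: longest match for 157.37.206.40 is 157.32.0.0/13 -> LAN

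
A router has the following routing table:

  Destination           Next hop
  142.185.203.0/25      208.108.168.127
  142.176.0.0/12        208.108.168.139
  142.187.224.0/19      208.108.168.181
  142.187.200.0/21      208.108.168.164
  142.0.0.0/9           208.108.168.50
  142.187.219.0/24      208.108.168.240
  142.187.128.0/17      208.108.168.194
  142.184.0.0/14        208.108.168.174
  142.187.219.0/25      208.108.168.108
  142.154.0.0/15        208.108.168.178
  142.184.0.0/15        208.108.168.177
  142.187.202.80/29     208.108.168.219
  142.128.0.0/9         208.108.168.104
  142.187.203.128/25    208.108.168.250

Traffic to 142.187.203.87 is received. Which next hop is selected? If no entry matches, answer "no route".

208.108.168.164

Routes whose prefix contains 142.187.203.87:
  142.128.0.0/9 (142.128.0.0 - 142.255.255.255) -> 208.108.168.104
  142.176.0.0/12 (142.176.0.0 - 142.191.255.255) -> 208.108.168.139
  142.184.0.0/14 (142.184.0.0 - 142.187.255.255) -> 208.108.168.174
  142.187.128.0/17 (142.187.128.0 - 142.187.255.255) -> 208.108.168.194
  142.187.200.0/21 (142.187.200.0 - 142.187.207.255) -> 208.108.168.164
More-specific entries that do NOT match:
  142.187.202.80/29 (142.187.202.80 - 142.187.202.87) does not contain 142.187.203.87
  142.185.203.0/25 (142.185.203.0 - 142.185.203.127) does not contain 142.187.203.87
  142.187.219.0/25 (142.187.219.0 - 142.187.219.127) does not contain 142.187.203.87
  142.187.203.128/25 (142.187.203.128 - 142.187.203.255) does not contain 142.187.203.87
  142.187.219.0/24 (142.187.219.0 - 142.187.219.255) does not contain 142.187.203.87
Longest matching prefix is /21 -> next hop 208.108.168.164.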